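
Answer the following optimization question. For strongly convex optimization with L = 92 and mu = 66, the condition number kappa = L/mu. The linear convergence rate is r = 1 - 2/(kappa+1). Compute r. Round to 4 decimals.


Step 1: Compute the condition number.
kappa = L/mu = 92/66 = 1.3939
Step 2: Compute the convergence rate.
r = 1 - 2/(kappa + 1) = 1 - 2*mu/(L + mu) = (L - mu)/(L + mu) = 26/158 = 0.1646


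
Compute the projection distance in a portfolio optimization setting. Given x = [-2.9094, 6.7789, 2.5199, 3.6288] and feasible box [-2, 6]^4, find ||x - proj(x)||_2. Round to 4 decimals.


Project each component onto [-2, 6].
clip(-2.9094) = -2.0, clip(6.7789) = 6.0, clip(2.5199) = 2.5199, clip(3.6288) = 3.6288
Projection = [-2.0, 6.0, 2.5199, 3.6288]
Squared diffs: [0.827, 0.6067, 0.0, 0.0]
Distance = sqrt(1.4337) = 1.1974


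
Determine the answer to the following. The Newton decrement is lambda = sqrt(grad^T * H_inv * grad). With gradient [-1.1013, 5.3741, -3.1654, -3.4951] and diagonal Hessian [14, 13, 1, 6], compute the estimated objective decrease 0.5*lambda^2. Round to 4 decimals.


Step 1: H is diagonal, so H^(-1) * g = [-0.0787, 0.4134, -3.1654, -0.5825].
Step 2: g^T H^(-1) g = sum_i g_i^2 / H_ii
  = (-1.1013)^2/14 + (5.3741)^2/13 + (-3.1654)^2/1 + (-3.4951)^2/6
  = 0.0866 + 2.2216 + 10.0198 + 2.036 = 14.364
Step 3: Objective decrease = 0.5 * g^T H^(-1) g = 7.182


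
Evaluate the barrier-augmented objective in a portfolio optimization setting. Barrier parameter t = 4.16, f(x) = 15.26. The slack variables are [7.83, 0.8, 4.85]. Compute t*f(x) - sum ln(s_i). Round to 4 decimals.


Step 1: Compute log-barrier.
ln values: [2.058, -0.2231, 1.579]
phi = -(2.058 - 0.2231 + 1.579) = -3.4138
Step 2: Compute augmented objective.
t*f(x) = 4.16*15.26 = 63.4816
Total = 63.4816 - 3.4138 = 60.0678


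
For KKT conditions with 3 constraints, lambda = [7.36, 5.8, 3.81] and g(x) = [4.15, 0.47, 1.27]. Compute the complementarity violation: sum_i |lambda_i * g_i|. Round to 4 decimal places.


KKT complementary slackness check:
lambda_1 * g_1 = 7.36 * 4.15 = 30.544
lambda_2 * g_2 = 5.8 * 0.47 = 2.726
lambda_3 * g_3 = 3.81 * 1.27 = 4.8387
Total violation = 30.544 + 2.726 + 4.8387 = 38.1087


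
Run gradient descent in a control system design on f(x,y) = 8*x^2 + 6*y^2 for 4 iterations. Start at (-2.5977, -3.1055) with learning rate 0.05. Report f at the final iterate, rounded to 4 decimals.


Gradient descent on f(x,y) = 8*x^2 + 6*y^2.
Starting point: (-2.5977, -3.1055), alpha = 0.05
Step 1: grad_x = 2*8*-2.5977 = -41.5632, grad_y = 2*6*-3.1055 = -37.266
  x_1 = -2.5977 - 0.05*-41.5632 = -0.5195
  y_1 = -3.1055 - 0.05*-37.266 = -1.2422
Step 2: grad_x = 2*8*-0.5195 = -8.3126, grad_y = 2*6*-1.2422 = -14.9064
  x_2 = -0.5195 - 0.05*-8.3126 = -0.1039
  y_2 = -1.2422 - 0.05*-14.9064 = -0.4969
Step 3: grad_x = 2*8*-0.1039 = -1.6625, grad_y = 2*6*-0.4969 = -5.9626
  x_3 = -0.1039 - 0.05*-1.6625 = -0.0208
  y_3 = -0.4969 - 0.05*-5.9626 = -0.1988
Step 4: grad_x = 2*8*-0.0208 = -0.3325, grad_y = 2*6*-0.1988 = -2.385
  x_4 = -0.0208 - 0.05*-0.3325 = -0.0042
  y_4 = -0.1988 - 0.05*-2.385 = -0.0795
f(-0.0042, -0.0795) = 8*(-0.0042)^2 + 6*(-0.0795)^2 = 0.0381


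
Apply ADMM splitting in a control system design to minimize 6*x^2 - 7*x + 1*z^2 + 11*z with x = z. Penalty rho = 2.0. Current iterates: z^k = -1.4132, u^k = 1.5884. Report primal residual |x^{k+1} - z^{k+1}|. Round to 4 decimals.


ADMM iteration with rho = 2.0, z^k = -1.4132, u^k = 1.5884
Step 1: x-update.
Minimize 6*x^2 - 7*x + (2.0/2)*(x + 1.4132 + 1.5884)^2
FOC: (2*6 + 2.0)*x = 7 + 2.0*(-1.4132 - 1.5884)
x^{k+1} = 0.0712
Step 2: z-update.
Minimize 1*z^2 + 11*z + (2.0/2)*(0.0712 - z + 1.5884)^2
FOC: (2*1 + 2.0)*z = -11 + 2.0*(0.0712 + 1.5884)
z^{k+1} = -1.9202
Step 3: u-update.
u^{k+1} = 1.5884 + 0.0712 + 1.9202 = 3.5798
Step 4: Primal residual = |0.0712 + 1.9202| = 1.9914


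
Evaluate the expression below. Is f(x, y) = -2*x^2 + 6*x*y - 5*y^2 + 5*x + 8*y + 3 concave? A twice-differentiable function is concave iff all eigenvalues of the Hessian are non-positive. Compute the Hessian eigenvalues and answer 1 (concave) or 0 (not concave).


The Hessian of f(x,y) = -2*x^2 + 6*x*y - 5*y^2 + 5*x + 8*y + 3 is:
H = [[-4, 6], [6, -10]]
Trace = -4 - 10 = -14
Determinant = -4*-10 - (6)^2 = 4
Discriminant = (-14)^2 - 4*4 = 180.0
Eigenvalues: lambda_1 = -13.7082, lambda_2 = -0.2918
The function is concave.

1


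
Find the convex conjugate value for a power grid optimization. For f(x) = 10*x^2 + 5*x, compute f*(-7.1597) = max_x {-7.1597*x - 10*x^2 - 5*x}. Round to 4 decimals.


f*(y) = sup_x {y*x - a*x^2 - b*x} = sup_x {(y-b)*x - a*x^2}
FOC: (y - b) - 2a*x = 0 => x* = (y - b)/(2a)
x* = (-7.1597 - 5)/(2*10) = -0.608
f*(-7.1597) = (y-b)^2/(4a) = (-7.1597 - 5)^2/(4*10)
= 147.8583/40 = 3.6965


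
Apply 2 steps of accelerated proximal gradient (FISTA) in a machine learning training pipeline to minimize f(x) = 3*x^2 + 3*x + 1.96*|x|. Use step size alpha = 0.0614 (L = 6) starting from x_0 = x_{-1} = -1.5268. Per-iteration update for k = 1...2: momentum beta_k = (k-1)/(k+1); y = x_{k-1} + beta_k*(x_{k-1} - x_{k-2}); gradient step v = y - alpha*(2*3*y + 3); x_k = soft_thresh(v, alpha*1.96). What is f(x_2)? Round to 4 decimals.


FISTA on f(x) = 3*x^2 + 3*x + 1.96*|x|
L = 6, alpha = 0.0614
Iteration 1: beta = 0.0, y = -1.5268 + 0.0*(-1.5268 + 1.5268) = -1.5268
  grad(y) = -6.1608, v = y - alpha*grad = -1.1485
  prox(v) = soft_thresh(-1.1485, 0.1203) = -1.0282
Iteration 2: beta = 0.3333, y = -1.0282 + 0.3333*(-1.0282 + 1.5268) = -0.862
  grad(y) = -2.1719, v = y - alpha*grad = -0.7286
  prox(v) = soft_thresh(-0.7286, 0.1203) = -0.6083
f(x_2) = 3*(-0.6083)^2 + 3*(-0.6083) + 1.96*|-0.6083| = 0.4774


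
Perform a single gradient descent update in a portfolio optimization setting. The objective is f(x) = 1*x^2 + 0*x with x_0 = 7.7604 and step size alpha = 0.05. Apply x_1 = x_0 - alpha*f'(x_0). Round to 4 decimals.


We compute the gradient at x_0 and apply the update.
f'(x) = 2*x + 0
f'(7.7604) = 2*7.7604 + 0 = 15.5208
x_1 = 7.7604 - 0.05*15.5208 = 6.9844


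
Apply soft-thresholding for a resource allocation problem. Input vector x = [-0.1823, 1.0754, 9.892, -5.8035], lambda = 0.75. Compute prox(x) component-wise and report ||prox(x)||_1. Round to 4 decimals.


Soft-thresholding with lambda = 0.75:
prox(-0.1823) = sign(-0.1823)*max(|-0.1823| - 0.75, 0) = 0.0
prox(1.0754) = sign(1.0754)*max(|1.0754| - 0.75, 0) = 0.3254
prox(9.892) = sign(9.892)*max(|9.892| - 0.75, 0) = 9.142
prox(-5.8035) = sign(-5.8035)*max(|-5.8035| - 0.75, 0) = -5.0535
prox(x) = [0.0, 0.3254, 9.142, -5.0535]
||prox(x)||_1 = 0.0 + 0.3254 + 9.142 + 5.0535 = 14.5209


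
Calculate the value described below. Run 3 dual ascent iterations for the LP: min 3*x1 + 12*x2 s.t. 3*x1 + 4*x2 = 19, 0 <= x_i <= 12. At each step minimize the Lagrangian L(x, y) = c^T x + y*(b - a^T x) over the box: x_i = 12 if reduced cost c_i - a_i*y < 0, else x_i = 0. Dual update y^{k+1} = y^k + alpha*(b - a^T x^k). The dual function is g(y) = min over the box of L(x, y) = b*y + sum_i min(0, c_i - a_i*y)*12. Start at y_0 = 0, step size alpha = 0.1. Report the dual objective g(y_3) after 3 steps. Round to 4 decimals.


Dual ascent for LP: min 3*x1 + 12*x2, 3*x1 + 4*x2 = 19, 0 <= x_i <= 12
Step 1: y^k = 0.0, reduced costs: (3.0, 12.0)
  x^k = (0.0, 0.0), subgradient = b - a^T x = 19.0
  y^{k+1} = 0.0 + 0.1*19.0 = 1.9
Step 2: y^k = 1.9, reduced costs: (-2.7, 4.4)
  x^k = (12.0, 0.0), subgradient = b - a^T x = -17.0
  y^{k+1} = 1.9 + 0.1*-17.0 = 0.2
Step 3: y^k = 0.2, reduced costs: (2.4, 11.2)
  x^k = (0.0, 0.0), subgradient = b - a^T x = 19.0
  y^{k+1} = 0.2 + 0.1*19.0 = 2.1
Dual objective at y_3 = 2.1: reduced costs (-3.3, 3.6), box minimizer x = (12.0, 0.0)
g(y_3) = b*y + (c1 - a1*y)*x1 + (c2 - a2*y)*x2 = 19*2.1 + (-3.3)*12.0 + 3.6*0.0 = 39.9 - 39.6 + 0.0 = 0.3


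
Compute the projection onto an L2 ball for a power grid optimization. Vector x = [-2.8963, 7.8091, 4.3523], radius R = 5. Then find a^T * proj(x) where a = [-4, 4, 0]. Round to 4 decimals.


Step 1: Compute ||x|| (intermediates to 6 decimals).
||x|| = sqrt((-2.8963)^2 + 7.8091^2 + 4.3523^2) = 9.397506
Step 2: Project.
Since ||x|| > R, scale = R/||x|| = 5/9.397506 = 0.532056, proj(x) = scale * x
proj(x) = [-1.540994, 4.154879, 2.315667]
Step 3: Dot product.
a^T * proj(x) = -4*(-1.540994) + 4*4.154879 + 0*2.315667 = 22.7835


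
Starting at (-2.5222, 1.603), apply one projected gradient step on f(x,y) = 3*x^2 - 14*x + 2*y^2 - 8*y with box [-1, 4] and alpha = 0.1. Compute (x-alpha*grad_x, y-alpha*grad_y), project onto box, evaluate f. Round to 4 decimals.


Step 1: Compute gradient at (-2.5222, 1.603).
grad_x = 2*3*-2.5222 - 14 = -29.1332
grad_y = 2*2*1.603 - 8 = -1.588
Step 2: Gradient step.
x_raw = -2.5222 - 0.1*-29.1332 = 0.3911
y_raw = 1.603 - 0.1*-1.588 = 1.7618
Step 3: Project onto [-1, 4].
x_proj = clip(0.3911) = 0.3911
y_proj = clip(1.7618) = 1.7618
Step 4: Evaluate f.
f(0.3911, 1.7618) = -12.9033


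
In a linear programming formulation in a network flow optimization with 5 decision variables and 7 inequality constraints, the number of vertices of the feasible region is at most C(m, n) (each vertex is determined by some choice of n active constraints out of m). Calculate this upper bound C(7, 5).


Each vertex corresponds to some choice of n active constraints out of m, so the number of vertices is at most C(m, n) = m! / (n!(m-n)!).
m = 7, n = 5
Numerator: 7 * 6 * 5 * 4 * 3
Denominator: 5! = 120
C(7, 5) = 21


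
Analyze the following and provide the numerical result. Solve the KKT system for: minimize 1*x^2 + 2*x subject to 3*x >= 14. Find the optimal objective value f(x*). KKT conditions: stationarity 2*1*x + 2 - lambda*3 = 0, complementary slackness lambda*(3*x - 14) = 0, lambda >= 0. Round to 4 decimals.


Step 1: Try lambda = 0 (constraint inactive).
x_unc = -2/(2*1) = -1.0
Check: 3*-1.0 = -3.0 < 14 -- violated!
Step 2: Constraint must be active: 3*x = 14
x* = 14/3 = 4.6667 (rounded; the exact value 14/3 is used below)
lambda = (2*1*(14/3) + 2)/3 = 3.7778
Step 3: Compute optimal value.
f(x*) = 1*(14/3)^2 + 2*(14/3) = 31.1111


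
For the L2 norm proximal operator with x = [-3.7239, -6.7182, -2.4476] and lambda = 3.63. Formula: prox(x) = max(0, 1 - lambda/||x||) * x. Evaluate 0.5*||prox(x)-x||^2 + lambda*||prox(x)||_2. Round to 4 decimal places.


Step 1: Compute ||x||.
||x|| = 8.0618
Step 2: Compute scaling factor.
scale = max(0, 1 - 3.63/8.0618) = 0.5497
Step 3: prox(x) = [-2.0471, -3.6932, -1.3455]
||prox(x)|| = 4.4318
Step 4: Proximal objective.
0.5*||prox-x||^2 = 6.5885
lambda*||prox|| = 16.0874
Total = 22.6758


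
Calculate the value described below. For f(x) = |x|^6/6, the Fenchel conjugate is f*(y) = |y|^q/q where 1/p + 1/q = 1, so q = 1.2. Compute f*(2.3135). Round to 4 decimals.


The conjugate exponent q satisfies 1/p + 1/q = 1.
p = 6, so q = 6/(6 - 1) = 1.2
|y|^q = 2.3135^1.2 = 2.736
f*(2.3135) = 2.736 / 1.2 = 2.28


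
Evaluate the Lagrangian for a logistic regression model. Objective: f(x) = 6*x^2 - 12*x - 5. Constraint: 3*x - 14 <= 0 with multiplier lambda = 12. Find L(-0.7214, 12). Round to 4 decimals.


Step 1: Evaluate f(x).
f(-0.7214) = 6*(-0.7214)^2 - 12*(-0.7214) - 5 = 6.7793
Step 2: Evaluate g(x).
g(-0.7214) = 3*-0.7214 - 14 = -16.1642
Step 3: Compute Lagrangian.
L = 6.7793 + 12*-16.1642 = -187.1911


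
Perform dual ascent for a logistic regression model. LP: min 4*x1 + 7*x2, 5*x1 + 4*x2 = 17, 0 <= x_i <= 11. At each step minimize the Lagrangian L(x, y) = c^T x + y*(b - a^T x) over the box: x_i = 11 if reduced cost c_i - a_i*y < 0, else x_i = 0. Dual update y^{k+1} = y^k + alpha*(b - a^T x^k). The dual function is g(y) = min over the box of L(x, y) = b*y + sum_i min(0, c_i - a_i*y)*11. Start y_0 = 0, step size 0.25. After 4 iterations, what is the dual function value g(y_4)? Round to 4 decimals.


Dual ascent for LP: min 4*x1 + 7*x2, 5*x1 + 4*x2 = 17, 0 <= x_i <= 11
Step 1: y^k = 0.0, reduced costs: (4.0, 7.0)
  x^k = (0.0, 0.0), subgradient = b - a^T x = 17.0
  y^{k+1} = 0.0 + 0.25*17.0 = 4.25
Step 2: y^k = 4.25, reduced costs: (-17.25, -10.0)
  x^k = (11.0, 11.0), subgradient = b - a^T x = -82.0
  y^{k+1} = 4.25 + 0.25*-82.0 = -16.25
Step 3: y^k = -16.25, reduced costs: (85.25, 72.0)
  x^k = (0.0, 0.0), subgradient = b - a^T x = 17.0
  y^{k+1} = -16.25 + 0.25*17.0 = -12.0
Step 4: y^k = -12.0, reduced costs: (64.0, 55.0)
  x^k = (0.0, 0.0), subgradient = b - a^T x = 17.0
  y^{k+1} = -12.0 + 0.25*17.0 = -7.75
Dual objective at y_4 = -7.75: reduced costs (42.75, 38.0), box minimizer x = (0.0, 0.0)
g(y_4) = b*y + (c1 - a1*y)*x1 + (c2 - a2*y)*x2 = 17*(-7.75) + 42.75*0.0 + 38.0*0.0 = -131.75 + 0.0 + 0.0 = -131.75


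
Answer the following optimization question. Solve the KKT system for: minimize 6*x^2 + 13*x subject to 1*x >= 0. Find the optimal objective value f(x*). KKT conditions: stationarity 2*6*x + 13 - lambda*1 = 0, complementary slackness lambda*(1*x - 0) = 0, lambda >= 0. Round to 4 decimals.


Step 1: Try lambda = 0 (constraint inactive).
x_unc = -13/(2*6) = -1.0833
Check: 1*-1.0833 = -1.0833 < 0 -- violated!
Step 2: Constraint must be active: 1*x = 0
x* = 0/1 = 0.0
lambda = (2*6*0.0 + 13)/1 = 13.0
Step 3: Compute optimal value.
f(x*) = 6*0.0^2 + 13*0.0 = 0.0


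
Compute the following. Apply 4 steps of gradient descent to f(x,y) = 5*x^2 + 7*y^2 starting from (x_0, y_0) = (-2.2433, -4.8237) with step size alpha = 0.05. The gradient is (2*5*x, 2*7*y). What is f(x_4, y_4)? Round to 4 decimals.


Gradient descent on f(x,y) = 5*x^2 + 7*y^2.
Starting point: (-2.2433, -4.8237), alpha = 0.05
Step 1: grad_x = 2*5*-2.2433 = -22.433, grad_y = 2*7*-4.8237 = -67.5318
  x_1 = -2.2433 - 0.05*-22.433 = -1.1217
  y_1 = -4.8237 - 0.05*-67.5318 = -1.4471
Step 2: grad_x = 2*5*-1.1217 = -11.2165, grad_y = 2*7*-1.4471 = -20.2595
  x_2 = -1.1217 - 0.05*-11.2165 = -0.5608
  y_2 = -1.4471 - 0.05*-20.2595 = -0.4341
Step 3: grad_x = 2*5*-0.5608 = -5.6083, grad_y = 2*7*-0.4341 = -6.0779
  x_3 = -0.5608 - 0.05*-5.6083 = -0.2804
  y_3 = -0.4341 - 0.05*-6.0779 = -0.1302
Step 4: grad_x = 2*5*-0.2804 = -2.8041, grad_y = 2*7*-0.1302 = -1.8234
  x_4 = -0.2804 - 0.05*-2.8041 = -0.1402
  y_4 = -0.1302 - 0.05*-1.8234 = -0.0391
f(-0.1402, -0.0391) = 5*(-0.1402)^2 + 7*(-0.0391)^2 = 0.109


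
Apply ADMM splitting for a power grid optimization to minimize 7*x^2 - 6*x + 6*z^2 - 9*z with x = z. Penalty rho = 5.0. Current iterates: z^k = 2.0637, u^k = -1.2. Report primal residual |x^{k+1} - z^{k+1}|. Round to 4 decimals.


ADMM iteration with rho = 5.0, z^k = 2.0637, u^k = -1.2
Step 1: x-update.
Minimize 7*x^2 - 6*x + (5.0/2)*(x - 2.0637 - 1.2)^2
FOC: (2*7 + 5.0)*x = 6 + 5.0*(2.0637 + 1.2)
x^{k+1} = 1.1747
Step 2: z-update.
Minimize 6*z^2 - 9*z + (5.0/2)*(1.1747 - z - 1.2)^2
FOC: (2*6 + 5.0)*z = 9 + 5.0*(1.1747 - 1.2)
z^{k+1} = 0.522
Step 3: u-update.
u^{k+1} = -1.2 + 1.1747 - 0.522 = -0.5473
Step 4: Primal residual = |1.1747 - 0.522| = 0.6527


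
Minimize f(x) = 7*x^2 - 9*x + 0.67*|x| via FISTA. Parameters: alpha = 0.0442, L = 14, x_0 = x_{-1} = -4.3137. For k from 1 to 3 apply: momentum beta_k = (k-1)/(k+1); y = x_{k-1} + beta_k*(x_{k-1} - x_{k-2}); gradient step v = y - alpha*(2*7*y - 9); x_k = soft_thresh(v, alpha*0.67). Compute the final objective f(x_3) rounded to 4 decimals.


FISTA on f(x) = 7*x^2 - 9*x + 0.67*|x|
L = 14, alpha = 0.0442
Iteration 1: beta = 0.0, y = -4.3137 + 0.0*(-4.3137 + 4.3137) = -4.3137
  grad(y) = -69.3918, v = y - alpha*grad = -1.2466
  prox(v) = soft_thresh(-1.2466, 0.0296) = -1.217
Iteration 2: beta = 0.3333, y = -1.217 + 0.3333*(-1.217 + 4.3137) = -0.1847
  grad(y) = -11.5861, v = y - alpha*grad = 0.3274
  prox(v) = soft_thresh(0.3274, 0.0296) = 0.2978
Iteration 3: beta = 0.5, y = 0.2978 + 0.5*(0.2978 + 1.217) = 1.0551
  grad(y) = 5.7719, v = y - alpha*grad = 0.8
  prox(v) = soft_thresh(0.8, 0.0296) = 0.7704
f(x_3) = 7*0.7704^2 - 9*0.7704 + 0.67*|0.7704| = -2.2628


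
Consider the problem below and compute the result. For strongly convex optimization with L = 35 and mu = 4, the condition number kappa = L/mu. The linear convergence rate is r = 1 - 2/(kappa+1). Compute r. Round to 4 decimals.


Step 1: Compute the condition number.
kappa = L/mu = 35/4 = 8.75
Step 2: Compute the convergence rate.
r = 1 - 2/(kappa + 1) = 1 - 2*mu/(L + mu) = (L - mu)/(L + mu) = 31/39 = 0.7949


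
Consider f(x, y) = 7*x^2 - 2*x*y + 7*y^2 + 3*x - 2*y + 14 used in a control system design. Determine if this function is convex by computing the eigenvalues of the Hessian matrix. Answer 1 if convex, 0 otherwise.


The Hessian of f(x,y) = 7*x^2 - 2*x*y + 7*y^2 + 3*x - 2*y + 14 is:
H = [[14, -2], [-2, 14]]
Trace = 14 + 14 = 28
Determinant = 14*14 - (-2)^2 = 192
Discriminant = (28)^2 - 4*192 = 16.0
Eigenvalues: lambda_1 = 12.0, lambda_2 = 16.0
The function is convex.

1


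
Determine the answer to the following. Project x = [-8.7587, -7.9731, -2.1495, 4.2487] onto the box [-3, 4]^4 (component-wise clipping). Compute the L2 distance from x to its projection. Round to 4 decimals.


Project each component onto [-3, 4].
clip(-8.7587) = -3.0, clip(-7.9731) = -3.0, clip(-2.1495) = -2.1495, clip(4.2487) = 4.0
Projection = [-3.0, -3.0, -2.1495, 4.0]
Squared diffs: [33.1626, 24.7317, 0.0, 0.0619]
Distance = sqrt(57.9562) = 7.6129


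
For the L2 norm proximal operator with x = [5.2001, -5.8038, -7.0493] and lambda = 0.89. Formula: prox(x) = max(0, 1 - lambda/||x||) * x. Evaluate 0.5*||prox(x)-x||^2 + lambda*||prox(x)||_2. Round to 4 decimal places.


Step 1: Compute ||x||.
||x|| = 10.508
Step 2: Compute scaling factor.
scale = max(0, 1 - 0.89/10.508) = 0.9153
Step 3: prox(x) = [4.7597, -5.3122, -6.4522]
||prox(x)|| = 9.618
Step 4: Proximal objective.
0.5*||prox-x||^2 = 0.3961
lambda*||prox|| = 8.56
Total = 8.9561


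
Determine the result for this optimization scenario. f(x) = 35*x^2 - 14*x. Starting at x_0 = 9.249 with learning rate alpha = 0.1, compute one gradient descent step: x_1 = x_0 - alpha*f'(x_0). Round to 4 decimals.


We compute the gradient at x_0 and apply the update.
f'(x) = 70*x - 14
f'(9.249) = 70*9.249 - 14 = 633.43
x_1 = 9.249 - 0.1*633.43 = -54.094


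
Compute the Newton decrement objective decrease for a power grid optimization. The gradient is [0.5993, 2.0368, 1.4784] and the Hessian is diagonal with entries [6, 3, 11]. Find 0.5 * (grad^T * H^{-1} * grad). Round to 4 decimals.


Step 1: H is diagonal, so H^(-1) * g = [0.0999, 0.6789, 0.1344].
Step 2: g^T H^(-1) g = sum_i g_i^2 / H_ii
  = (0.5993)^2/6 + (2.0368)^2/3 + (1.4784)^2/11
  = 0.0599 + 1.3829 + 0.1987 = 1.6414
Step 3: Objective decrease = 0.5 * g^T H^(-1) g = 0.8207


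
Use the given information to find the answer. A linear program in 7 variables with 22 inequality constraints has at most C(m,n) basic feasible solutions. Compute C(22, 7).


Each vertex corresponds to some choice of n active constraints out of m, so the number of vertices is at most C(m, n) = m! / (n!(m-n)!).
m = 22, n = 7
Numerator: 22 * 21 * 20 * 19 * 18 * 17 * 16
Denominator: 7! = 5040
C(22, 7) = 170544


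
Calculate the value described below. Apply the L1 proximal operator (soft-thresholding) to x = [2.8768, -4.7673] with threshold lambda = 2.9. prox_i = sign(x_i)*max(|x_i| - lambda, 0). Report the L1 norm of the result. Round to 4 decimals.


Soft-thresholding with lambda = 2.9:
prox(2.8768) = sign(2.8768)*max(|2.8768| - 2.9, 0) = 0.0
prox(-4.7673) = sign(-4.7673)*max(|-4.7673| - 2.9, 0) = -1.8673
prox(x) = [0.0, -1.8673]
||prox(x)||_1 = 0.0 + 1.8673 = 1.8673


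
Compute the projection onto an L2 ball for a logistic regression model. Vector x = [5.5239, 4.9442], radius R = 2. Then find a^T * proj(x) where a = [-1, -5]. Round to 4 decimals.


Step 1: Compute ||x|| (intermediates to 6 decimals).
||x|| = sqrt(5.5239^2 + 4.9442^2) = 7.413406
Step 2: Project.
Since ||x|| > R, scale = R/||x|| = 2/7.413406 = 0.269782, proj(x) = scale * x
proj(x) = [1.490249, 1.333856]
Step 3: Dot product.
a^T * proj(x) = -1*1.490249 - 5*1.333856 = -8.1595


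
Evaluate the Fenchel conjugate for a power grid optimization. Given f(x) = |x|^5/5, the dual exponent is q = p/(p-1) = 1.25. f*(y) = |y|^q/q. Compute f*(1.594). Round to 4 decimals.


The conjugate exponent q satisfies 1/p + 1/q = 1.
p = 5, so q = 5/(5 - 1) = 1.25
|y|^q = 1.594^1.25 = 1.7911
f*(1.594) = 1.7911 / 1.25 = 1.4328


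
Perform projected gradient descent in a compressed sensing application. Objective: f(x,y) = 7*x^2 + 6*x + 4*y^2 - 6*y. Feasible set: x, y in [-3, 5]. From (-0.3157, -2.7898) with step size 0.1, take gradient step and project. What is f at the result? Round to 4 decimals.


Step 1: Compute gradient at (-0.3157, -2.7898).
grad_x = 2*7*-0.3157 + 6 = 1.5802
grad_y = 2*4*-2.7898 - 6 = -28.3184
Step 2: Gradient step.
x_raw = -0.3157 - 0.1*1.5802 = -0.4737
y_raw = -2.7898 - 0.1*-28.3184 = 0.042
Step 3: Project onto [-3, 5].
x_proj = clip(-0.4737) = -0.4737
y_proj = clip(0.042) = 0.042
Step 4: Evaluate f.
f(-0.4737, 0.042) = -1.5166


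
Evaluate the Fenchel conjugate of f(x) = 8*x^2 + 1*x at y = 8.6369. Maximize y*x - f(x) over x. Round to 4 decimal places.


f*(y) = sup_x {y*x - a*x^2 - b*x} = sup_x {(y-b)*x - a*x^2}
FOC: (y - b) - 2a*x = 0 => x* = (y - b)/(2a)
x* = (8.6369 - 1)/(2*8) = 0.4773
f*(8.6369) = (y-b)^2/(4a) = (8.6369 - 1)^2/(4*8)
= 58.3222/32 = 1.8226


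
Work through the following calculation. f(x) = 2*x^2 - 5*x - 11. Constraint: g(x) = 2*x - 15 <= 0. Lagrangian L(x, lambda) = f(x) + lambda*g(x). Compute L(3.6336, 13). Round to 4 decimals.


Step 1: Evaluate f(x).
f(3.6336) = 2*3.6336^2 - 5*3.6336 - 11 = -2.7619
Step 2: Evaluate g(x).
g(3.6336) = 2*3.6336 - 15 = -7.7328
Step 3: Compute Lagrangian.
L = -2.7619 + 13*-7.7328 = -103.2883


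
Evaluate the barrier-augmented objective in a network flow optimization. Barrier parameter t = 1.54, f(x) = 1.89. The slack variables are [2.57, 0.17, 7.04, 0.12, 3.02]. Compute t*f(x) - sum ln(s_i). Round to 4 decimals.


Step 1: Compute log-barrier.
ln values: [0.9439, -1.772, 1.9516, -2.1203, 1.1053]
phi = -(0.9439 - 1.772 + 1.9516 - 2.1203 + 1.1053) = -0.1086
Step 2: Compute augmented objective.
t*f(x) = 1.54*1.89 = 2.9106
Total = 2.9106 - 0.1086 = 2.802


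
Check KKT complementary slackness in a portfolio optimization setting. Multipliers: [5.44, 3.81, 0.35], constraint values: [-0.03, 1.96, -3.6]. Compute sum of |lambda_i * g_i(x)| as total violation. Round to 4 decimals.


KKT complementary slackness check:
lambda_1 * g_1 = 5.44 * -0.03 = -0.1632
lambda_2 * g_2 = 3.81 * 1.96 = 7.4676
lambda_3 * g_3 = 0.35 * -3.6 = -1.26
Total violation = 0.1632 + 7.4676 + 1.26 = 8.8908


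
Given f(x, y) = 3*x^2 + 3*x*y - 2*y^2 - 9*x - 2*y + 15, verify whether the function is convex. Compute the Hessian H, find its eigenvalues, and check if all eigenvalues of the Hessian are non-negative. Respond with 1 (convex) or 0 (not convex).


The Hessian of f(x,y) = 3*x^2 + 3*x*y - 2*y^2 - 9*x - 2*y + 15 is:
H = [[6, 3], [3, -4]]
Trace = 6 - 4 = 2
Determinant = 6*-4 - (3)^2 = -33
Discriminant = (2)^2 - 4*-33 = 136.0
Eigenvalues: lambda_1 = -4.831, lambda_2 = 6.831
The function is not convex.

0


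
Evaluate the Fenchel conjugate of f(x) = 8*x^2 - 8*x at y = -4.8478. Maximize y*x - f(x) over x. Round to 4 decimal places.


f*(y) = sup_x {y*x - a*x^2 - b*x} = sup_x {(y-b)*x - a*x^2}
FOC: (y - b) - 2a*x = 0 => x* = (y - b)/(2a)
x* = (-4.8478 + 8)/(2*8) = 0.197
f*(-4.8478) = (y-b)^2/(4a) = (-4.8478 + 8)^2/(4*8)
= 9.9364/32 = 0.3105


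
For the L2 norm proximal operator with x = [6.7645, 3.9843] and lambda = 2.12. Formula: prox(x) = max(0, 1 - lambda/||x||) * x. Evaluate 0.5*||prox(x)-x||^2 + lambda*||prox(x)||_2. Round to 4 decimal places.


Step 1: Compute ||x||.
||x|| = 7.8507
Step 2: Compute scaling factor.
scale = max(0, 1 - 2.12/7.8507) = 0.73
Step 3: prox(x) = [4.9378, 2.9084]
||prox(x)|| = 5.7307
Step 4: Proximal objective.
0.5*||prox-x||^2 = 2.2472
lambda*||prox|| = 12.1491
Total = 14.3962


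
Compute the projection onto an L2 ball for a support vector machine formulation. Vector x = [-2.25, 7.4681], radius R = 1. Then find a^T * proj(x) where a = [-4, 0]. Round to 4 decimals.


Step 1: Compute ||x|| (intermediates to 6 decimals).
||x|| = sqrt((-2.25)^2 + 7.4681^2) = 7.799681
Step 2: Project.
Since ||x|| > R, scale = R/||x|| = 1/7.799681 = 0.12821, proj(x) = scale * x
proj(x) = [-0.288473, 0.957485]
Step 3: Dot product.
a^T * proj(x) = -4*(-0.288473) + 0*0.957485 = 1.1539


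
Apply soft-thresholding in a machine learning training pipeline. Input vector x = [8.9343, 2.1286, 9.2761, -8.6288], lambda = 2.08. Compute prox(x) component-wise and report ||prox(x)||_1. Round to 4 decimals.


Soft-thresholding with lambda = 2.08:
prox(8.9343) = sign(8.9343)*max(|8.9343| - 2.08, 0) = 6.8543
prox(2.1286) = sign(2.1286)*max(|2.1286| - 2.08, 0) = 0.0486
prox(9.2761) = sign(9.2761)*max(|9.2761| - 2.08, 0) = 7.1961
prox(-8.6288) = sign(-8.6288)*max(|-8.6288| - 2.08, 0) = -6.5488
prox(x) = [6.8543, 0.0486, 7.1961, -6.5488]
||prox(x)||_1 = 6.8543 + 0.0486 + 7.1961 + 6.5488 = 20.6478


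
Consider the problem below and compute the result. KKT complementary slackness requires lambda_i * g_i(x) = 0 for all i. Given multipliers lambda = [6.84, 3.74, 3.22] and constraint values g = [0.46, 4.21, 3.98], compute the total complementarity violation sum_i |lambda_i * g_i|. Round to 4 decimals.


KKT complementary slackness check:
lambda_1 * g_1 = 6.84 * 0.46 = 3.1464
lambda_2 * g_2 = 3.74 * 4.21 = 15.7454
lambda_3 * g_3 = 3.22 * 3.98 = 12.8156
Total violation = 3.1464 + 15.7454 + 12.8156 = 31.7074


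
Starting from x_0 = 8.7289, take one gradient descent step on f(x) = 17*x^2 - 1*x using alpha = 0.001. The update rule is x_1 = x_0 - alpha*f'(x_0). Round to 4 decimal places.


We compute the gradient at x_0 and apply the update.
f'(x) = 34*x - 1
f'(8.7289) = 34*8.7289 - 1 = 295.7826
x_1 = 8.7289 - 0.001*295.7826 = 8.4331


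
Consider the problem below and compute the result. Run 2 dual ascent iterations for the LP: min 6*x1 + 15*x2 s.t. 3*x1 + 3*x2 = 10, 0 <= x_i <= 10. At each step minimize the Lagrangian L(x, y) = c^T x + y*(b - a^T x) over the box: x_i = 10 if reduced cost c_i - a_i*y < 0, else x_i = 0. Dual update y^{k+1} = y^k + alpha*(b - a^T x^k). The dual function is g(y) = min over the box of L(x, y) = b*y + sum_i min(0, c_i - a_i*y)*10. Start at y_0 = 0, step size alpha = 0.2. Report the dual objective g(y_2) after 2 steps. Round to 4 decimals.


Dual ascent for LP: min 6*x1 + 15*x2, 3*x1 + 3*x2 = 10, 0 <= x_i <= 10
Step 1: y^k = 0.0, reduced costs: (6.0, 15.0)
  x^k = (0.0, 0.0), subgradient = b - a^T x = 10.0
  y^{k+1} = 0.0 + 0.2*10.0 = 2.0
Step 2: y^k = 2.0, reduced costs: (0.0, 9.0)
  x^k = (0.0, 0.0), subgradient = b - a^T x = 10.0
  y^{k+1} = 2.0 + 0.2*10.0 = 4.0
Dual objective at y_2 = 4.0: reduced costs (-6.0, 3.0), box minimizer x = (10.0, 0.0)
g(y_2) = b*y + (c1 - a1*y)*x1 + (c2 - a2*y)*x2 = 10*4.0 + (-6.0)*10.0 + 3.0*0.0 = 40.0 - 60.0 + 0.0 = -20.0


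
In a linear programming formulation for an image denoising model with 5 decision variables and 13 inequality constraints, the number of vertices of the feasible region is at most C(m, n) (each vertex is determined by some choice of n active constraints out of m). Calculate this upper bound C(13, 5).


Each vertex corresponds to some choice of n active constraints out of m, so the number of vertices is at most C(m, n) = m! / (n!(m-n)!).
m = 13, n = 5
Numerator: 13 * 12 * 11 * 10 * 9
Denominator: 5! = 120
C(13, 5) = 1287


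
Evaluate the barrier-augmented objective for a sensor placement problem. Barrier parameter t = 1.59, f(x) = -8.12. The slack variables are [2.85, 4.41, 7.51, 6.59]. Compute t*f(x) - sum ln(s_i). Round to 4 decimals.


Step 1: Compute log-barrier.
ln values: [1.0473, 1.4839, 2.0162, 1.8856]
phi = -(1.0473 + 1.4839 + 2.0162 + 1.8856) = -6.433
Step 2: Compute augmented objective.
t*f(x) = 1.59*-8.12 = -12.9108
Total = -12.9108 - 6.433 = -19.3438


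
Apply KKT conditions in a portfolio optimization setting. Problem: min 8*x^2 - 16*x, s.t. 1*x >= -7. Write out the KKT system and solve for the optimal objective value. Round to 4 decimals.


Step 1: Try lambda = 0 (constraint inactive).
Stationarity: 2*8*x - 16 = 0
x* = 16/(2*8) = 1.0
Check constraint: 1*1.0 = 1.0 >= -7 -- satisfied.
Step 2: Compute optimal value.
f(x*) = 8*1.0^2 - 16*1.0 = -8.0


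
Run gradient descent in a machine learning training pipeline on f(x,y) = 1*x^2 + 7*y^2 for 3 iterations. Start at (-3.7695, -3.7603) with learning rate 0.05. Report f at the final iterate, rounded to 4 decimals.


Gradient descent on f(x,y) = 1*x^2 + 7*y^2.
Starting point: (-3.7695, -3.7603), alpha = 0.05
Step 1: grad_x = 2*1*-3.7695 = -7.539, grad_y = 2*7*-3.7603 = -52.6442
  x_1 = -3.7695 - 0.05*-7.539 = -3.3926
  y_1 = -3.7603 - 0.05*-52.6442 = -1.1281
Step 2: grad_x = 2*1*-3.3926 = -6.7851, grad_y = 2*7*-1.1281 = -15.7933
  x_2 = -3.3926 - 0.05*-6.7851 = -3.0533
  y_2 = -1.1281 - 0.05*-15.7933 = -0.3384
Step 3: grad_x = 2*1*-3.0533 = -6.1066, grad_y = 2*7*-0.3384 = -4.738
  x_3 = -3.0533 - 0.05*-6.1066 = -2.748
  y_3 = -0.3384 - 0.05*-4.738 = -0.1015
f(-2.748, -0.1015) = 1*(-2.748)^2 + 7*(-0.1015)^2 = 7.6235


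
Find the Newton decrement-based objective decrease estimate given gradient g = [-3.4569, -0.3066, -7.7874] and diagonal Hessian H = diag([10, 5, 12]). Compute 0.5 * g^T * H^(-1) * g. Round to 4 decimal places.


Step 1: H is diagonal, so H^(-1) * g = [-0.3457, -0.0613, -0.649].
Step 2: g^T H^(-1) g = sum_i g_i^2 / H_ii
  = (-3.4569)^2/10 + (-0.3066)^2/5 + (-7.7874)^2/12
  = 1.195 + 0.0188 + 5.0536 = 6.2674
Step 3: Objective decrease = 0.5 * g^T H^(-1) g = 3.1337


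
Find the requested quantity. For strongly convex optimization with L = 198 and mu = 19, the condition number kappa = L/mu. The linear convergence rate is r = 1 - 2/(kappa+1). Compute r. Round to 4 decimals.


Step 1: Compute the condition number.
kappa = L/mu = 198/19 = 10.4211
Step 2: Compute the convergence rate.
r = 1 - 2/(kappa + 1) = 1 - 2*mu/(L + mu) = (L - mu)/(L + mu) = 179/217 = 0.8249


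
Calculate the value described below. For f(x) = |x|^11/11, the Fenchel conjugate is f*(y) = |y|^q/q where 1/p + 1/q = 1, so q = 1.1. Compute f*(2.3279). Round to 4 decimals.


The conjugate exponent q satisfies 1/p + 1/q = 1.
p = 11, so q = 11/(11 - 1) = 1.1
|y|^q = 2.3279^1.1 = 2.5331
f*(2.3279) = 2.5331 / 1.1 = 2.3029


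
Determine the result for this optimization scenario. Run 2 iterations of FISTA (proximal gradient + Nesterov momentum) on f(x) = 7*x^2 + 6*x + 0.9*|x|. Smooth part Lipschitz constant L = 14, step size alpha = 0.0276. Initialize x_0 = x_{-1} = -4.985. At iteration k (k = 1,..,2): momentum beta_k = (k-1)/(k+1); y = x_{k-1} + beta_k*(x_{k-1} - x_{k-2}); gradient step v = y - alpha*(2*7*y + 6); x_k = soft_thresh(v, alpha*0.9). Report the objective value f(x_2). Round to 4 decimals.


FISTA on f(x) = 7*x^2 + 6*x + 0.9*|x|
L = 14, alpha = 0.0276
Iteration 1: beta = 0.0, y = -4.985 + 0.0*(-4.985 + 4.985) = -4.985
  grad(y) = -63.79, v = y - alpha*grad = -3.2244
  prox(v) = soft_thresh(-3.2244, 0.0248) = -3.1996
Iteration 2: beta = 0.3333, y = -3.1996 + 0.3333*(-3.1996 + 4.985) = -2.6044
  grad(y) = -30.4617, v = y - alpha*grad = -1.7637
  prox(v) = soft_thresh(-1.7637, 0.0248) = -1.7388
f(x_2) = 7*(-1.7388)^2 + 6*(-1.7388) + 0.9*|-1.7388| = 12.2966


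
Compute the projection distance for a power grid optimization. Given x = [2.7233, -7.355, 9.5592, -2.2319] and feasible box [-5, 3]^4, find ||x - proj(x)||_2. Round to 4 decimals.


Project each component onto [-5, 3].
clip(2.7233) = 2.7233, clip(-7.355) = -5.0, clip(9.5592) = 3.0, clip(-2.2319) = -2.2319
Projection = [2.7233, -5.0, 3.0, -2.2319]
Squared diffs: [0.0, 5.546, 43.0231, 0.0]
Distance = sqrt(48.5691) = 6.9692


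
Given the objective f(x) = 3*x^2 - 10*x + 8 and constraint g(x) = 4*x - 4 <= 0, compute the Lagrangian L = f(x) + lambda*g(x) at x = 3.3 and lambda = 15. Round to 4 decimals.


Step 1: Evaluate f(x).
f(3.3) = 3*3.3^2 - 10*3.3 + 8 = 7.67
Step 2: Evaluate g(x).
g(3.3) = 4*3.3 - 4 = 9.2
Step 3: Compute Lagrangian.
L = 7.67 + 15*9.2 = 145.67


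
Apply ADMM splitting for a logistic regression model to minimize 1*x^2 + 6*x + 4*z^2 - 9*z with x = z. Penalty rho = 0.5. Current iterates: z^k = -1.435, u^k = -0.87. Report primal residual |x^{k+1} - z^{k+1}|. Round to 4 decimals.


ADMM iteration with rho = 0.5, z^k = -1.435, u^k = -0.87
Step 1: x-update.
Minimize 1*x^2 + 6*x + (0.5/2)*(x + 1.435 - 0.87)^2
FOC: (2*1 + 0.5)*x = -6 + 0.5*(-1.435 + 0.87)
x^{k+1} = -2.513
Step 2: z-update.
Minimize 4*z^2 - 9*z + (0.5/2)*(-2.513 - z - 0.87)^2
FOC: (2*4 + 0.5)*z = 9 + 0.5*(-2.513 - 0.87)
z^{k+1} = 0.8598
Step 3: u-update.
u^{k+1} = -0.87 - 2.513 - 0.8598 = -4.2428
Step 4: Primal residual = |-2.513 - 0.8598| = 3.3728


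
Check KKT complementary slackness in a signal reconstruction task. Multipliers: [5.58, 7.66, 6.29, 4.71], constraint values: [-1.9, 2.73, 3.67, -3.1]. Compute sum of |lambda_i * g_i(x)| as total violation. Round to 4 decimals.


KKT complementary slackness check:
lambda_1 * g_1 = 5.58 * -1.9 = -10.602
lambda_2 * g_2 = 7.66 * 2.73 = 20.9118
lambda_3 * g_3 = 6.29 * 3.67 = 23.0843
lambda_4 * g_4 = 4.71 * -3.1 = -14.601
Total violation = 10.602 + 20.9118 + 23.0843 + 14.601 = 69.1991


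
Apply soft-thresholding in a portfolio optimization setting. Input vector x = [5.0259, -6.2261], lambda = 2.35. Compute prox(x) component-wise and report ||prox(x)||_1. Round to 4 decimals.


Soft-thresholding with lambda = 2.35:
prox(5.0259) = sign(5.0259)*max(|5.0259| - 2.35, 0) = 2.6759
prox(-6.2261) = sign(-6.2261)*max(|-6.2261| - 2.35, 0) = -3.8761
prox(x) = [2.6759, -3.8761]
||prox(x)||_1 = 2.6759 + 3.8761 = 6.552


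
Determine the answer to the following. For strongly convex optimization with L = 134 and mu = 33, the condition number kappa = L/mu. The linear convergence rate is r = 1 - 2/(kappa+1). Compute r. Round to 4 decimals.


Step 1: Compute the condition number.
kappa = L/mu = 134/33 = 4.0606
Step 2: Compute the convergence rate.
r = 1 - 2/(kappa + 1) = 1 - 2*mu/(L + mu) = (L - mu)/(L + mu) = 101/167 = 0.6048


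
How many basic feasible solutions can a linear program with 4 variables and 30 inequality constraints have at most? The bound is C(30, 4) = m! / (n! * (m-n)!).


Each vertex corresponds to some choice of n active constraints out of m, so the number of vertices is at most C(m, n) = m! / (n!(m-n)!).
m = 30, n = 4
Numerator: 30 * 29 * 28 * 27
Denominator: 4! = 24
C(30, 4) = 27405


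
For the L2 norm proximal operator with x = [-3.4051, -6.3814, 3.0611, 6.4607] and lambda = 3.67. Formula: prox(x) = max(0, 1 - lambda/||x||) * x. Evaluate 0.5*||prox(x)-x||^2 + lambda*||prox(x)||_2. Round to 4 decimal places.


Step 1: Compute ||x||.
||x|| = 10.17
Step 2: Compute scaling factor.
scale = max(0, 1 - 3.67/10.17) = 0.6391
Step 3: prox(x) = [-2.1763, -4.0786, 1.9565, 4.1292]
||prox(x)|| = 6.5
Step 4: Proximal objective.
0.5*||prox-x||^2 = 6.7345
lambda*||prox|| = 23.855
Total = 30.5893


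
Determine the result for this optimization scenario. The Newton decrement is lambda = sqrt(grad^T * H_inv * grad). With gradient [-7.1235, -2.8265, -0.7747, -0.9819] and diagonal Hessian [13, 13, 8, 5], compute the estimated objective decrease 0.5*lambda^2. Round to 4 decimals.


Step 1: H is diagonal, so H^(-1) * g = [-0.548, -0.2174, -0.0968, -0.1964].
Step 2: g^T H^(-1) g = sum_i g_i^2 / H_ii
  = (-7.1235)^2/13 + (-2.8265)^2/13 + (-0.7747)^2/8 + (-0.9819)^2/5
  = 3.9034 + 0.6145 + 0.075 + 0.1928 = 4.7858
Step 3: Objective decrease = 0.5 * g^T H^(-1) g = 2.3929


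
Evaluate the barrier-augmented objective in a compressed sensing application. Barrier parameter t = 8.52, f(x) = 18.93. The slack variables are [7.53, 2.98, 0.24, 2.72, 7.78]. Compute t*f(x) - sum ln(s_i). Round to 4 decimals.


Step 1: Compute log-barrier.
ln values: [2.0189, 1.0919, -1.4271, 1.0006, 2.0516]
phi = -(2.0189 + 1.0919 - 1.4271 + 1.0006 + 2.0516) = -4.7359
Step 2: Compute augmented objective.
t*f(x) = 8.52*18.93 = 161.2836
Total = 161.2836 - 4.7359 = 156.5477


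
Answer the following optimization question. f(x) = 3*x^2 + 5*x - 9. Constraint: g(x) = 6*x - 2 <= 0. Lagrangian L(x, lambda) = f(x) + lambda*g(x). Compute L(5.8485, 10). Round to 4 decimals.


Step 1: Evaluate f(x).
f(5.8485) = 3*5.8485^2 + 5*5.8485 - 9 = 122.8574
Step 2: Evaluate g(x).
g(5.8485) = 6*5.8485 - 2 = 33.091
Step 3: Compute Lagrangian.
L = 122.8574 + 10*33.091 = 453.7674


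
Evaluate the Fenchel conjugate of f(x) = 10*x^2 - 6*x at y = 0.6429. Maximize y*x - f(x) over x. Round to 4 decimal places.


f*(y) = sup_x {y*x - a*x^2 - b*x} = sup_x {(y-b)*x - a*x^2}
FOC: (y - b) - 2a*x = 0 => x* = (y - b)/(2a)
x* = (0.6429 + 6)/(2*10) = 0.3321
f*(0.6429) = (y-b)^2/(4a) = (0.6429 + 6)^2/(4*10)
= 44.1281/40 = 1.1032


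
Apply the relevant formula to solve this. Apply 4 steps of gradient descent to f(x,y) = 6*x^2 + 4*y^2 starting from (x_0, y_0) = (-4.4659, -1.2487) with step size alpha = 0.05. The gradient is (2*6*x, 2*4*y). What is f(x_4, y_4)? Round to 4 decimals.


Gradient descent on f(x,y) = 6*x^2 + 4*y^2.
Starting point: (-4.4659, -1.2487), alpha = 0.05
Step 1: grad_x = 2*6*-4.4659 = -53.5908, grad_y = 2*4*-1.2487 = -9.9896
  x_1 = -4.4659 - 0.05*-53.5908 = -1.7864
  y_1 = -1.2487 - 0.05*-9.9896 = -0.7492
Step 2: grad_x = 2*6*-1.7864 = -21.4363, grad_y = 2*4*-0.7492 = -5.9938
  x_2 = -1.7864 - 0.05*-21.4363 = -0.7145
  y_2 = -0.7492 - 0.05*-5.9938 = -0.4495
Step 3: grad_x = 2*6*-0.7145 = -8.5745, grad_y = 2*4*-0.4495 = -3.5963
  x_3 = -0.7145 - 0.05*-8.5745 = -0.2858
  y_3 = -0.4495 - 0.05*-3.5963 = -0.2697
Step 4: grad_x = 2*6*-0.2858 = -3.4298, grad_y = 2*4*-0.2697 = -2.1578
  x_4 = -0.2858 - 0.05*-3.4298 = -0.1143
  y_4 = -0.2697 - 0.05*-2.1578 = -0.1618
f(-0.1143, -0.1618) = 6*(-0.1143)^2 + 4*(-0.1618)^2 = 0.1832


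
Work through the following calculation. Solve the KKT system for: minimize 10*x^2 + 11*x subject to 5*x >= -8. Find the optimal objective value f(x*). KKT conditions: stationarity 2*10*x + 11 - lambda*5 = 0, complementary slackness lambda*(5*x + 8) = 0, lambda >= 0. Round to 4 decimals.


Step 1: Try lambda = 0 (constraint inactive).
Stationarity: 2*10*x + 11 = 0
x* = -11/(2*10) = -0.55
Check constraint: 5*-0.55 = -2.75 >= -8 -- satisfied.
Step 2: Compute optimal value.
f(x*) = 10*(-0.55)^2 + 11*(-0.55) = -3.025


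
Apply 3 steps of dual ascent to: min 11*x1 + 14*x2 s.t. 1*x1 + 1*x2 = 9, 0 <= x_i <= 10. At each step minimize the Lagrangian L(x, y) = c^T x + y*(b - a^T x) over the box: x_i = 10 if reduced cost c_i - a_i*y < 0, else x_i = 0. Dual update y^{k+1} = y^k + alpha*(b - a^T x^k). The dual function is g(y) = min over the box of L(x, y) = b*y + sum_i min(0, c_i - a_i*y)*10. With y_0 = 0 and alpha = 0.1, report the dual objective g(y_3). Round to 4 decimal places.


Dual ascent for LP: min 11*x1 + 14*x2, 1*x1 + 1*x2 = 9, 0 <= x_i <= 10
Step 1: y^k = 0.0, reduced costs: (11.0, 14.0)
  x^k = (0.0, 0.0), subgradient = b - a^T x = 9.0
  y^{k+1} = 0.0 + 0.1*9.0 = 0.9
Step 2: y^k = 0.9, reduced costs: (10.1, 13.1)
  x^k = (0.0, 0.0), subgradient = b - a^T x = 9.0
  y^{k+1} = 0.9 + 0.1*9.0 = 1.8
Step 3: y^k = 1.8, reduced costs: (9.2, 12.2)
  x^k = (0.0, 0.0), subgradient = b - a^T x = 9.0
  y^{k+1} = 1.8 + 0.1*9.0 = 2.7
Dual objective at y_3 = 2.7: reduced costs (8.3, 11.3), box minimizer x = (0.0, 0.0)
g(y_3) = b*y + (c1 - a1*y)*x1 + (c2 - a2*y)*x2 = 9*2.7 + 8.3*0.0 + 11.3*0.0 = 24.3 + 0.0 + 0.0 = 24.3


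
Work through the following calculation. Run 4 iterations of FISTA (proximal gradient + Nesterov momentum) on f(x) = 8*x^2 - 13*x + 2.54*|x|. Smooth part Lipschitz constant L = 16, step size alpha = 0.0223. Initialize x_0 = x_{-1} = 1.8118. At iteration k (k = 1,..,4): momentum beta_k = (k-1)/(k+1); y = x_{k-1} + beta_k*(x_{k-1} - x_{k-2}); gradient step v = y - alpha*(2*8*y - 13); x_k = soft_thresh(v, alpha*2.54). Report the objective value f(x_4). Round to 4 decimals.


FISTA on f(x) = 8*x^2 - 13*x + 2.54*|x|
L = 16, alpha = 0.0223
Iteration 1: beta = 0.0, y = 1.8118 + 0.0*(1.8118 - 1.8118) = 1.8118
  grad(y) = 15.9888, v = y - alpha*grad = 1.4552
  prox(v) = soft_thresh(1.4552, 0.0566) = 1.3986
Iteration 2: beta = 0.3333, y = 1.3986 + 0.3333*(1.3986 - 1.8118) = 1.2609
  grad(y) = 7.174, v = y - alpha*grad = 1.1009
  prox(v) = soft_thresh(1.1009, 0.0566) = 1.0443
Iteration 3: beta = 0.5, y = 1.0443 + 0.5*(1.0443 - 1.3986) = 0.8671
  grad(y) = 0.8732, v = y - alpha*grad = 0.8476
  prox(v) = soft_thresh(0.8476, 0.0566) = 0.791
Iteration 4: beta = 0.6, y = 0.791 + 0.6*(0.791 - 1.0443) = 0.639
  grad(y) = -2.7762, v = y - alpha*grad = 0.7009
  prox(v) = soft_thresh(0.7009, 0.0566) = 0.6443
f(x_4) = 8*0.6443^2 - 13*0.6443 + 2.54*|0.6443| = -3.4184
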